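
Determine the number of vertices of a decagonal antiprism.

20

An antiprism on an n-gon has two n-gon caps and 2n triangles: V = 2·10 = 20, E = 4·10 = 40, F = 2·10 + 2 = 22.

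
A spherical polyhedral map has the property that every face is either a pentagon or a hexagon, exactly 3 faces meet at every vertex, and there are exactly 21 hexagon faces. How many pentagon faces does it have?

Let x be the number of pentagons; then F = 21 + x.
Edge–face incidences: 2E = 6·21 + 5·x = 126 + 5x.
Every vertex has degree 3, so 3V = 2E.
Euler: V − E + F = 2 ⇒ (2E)/3 − E + (21 + x) = 2.
Multiply by 6: 2·(2E) − 3·(2E) + 6·(21 + x) = 12, i.e. 126 + 6x − (126 + 5x) = 12.
Collecting terms: x = 12.
Then 2E = 126 + 5·12 = 186, so E = 93, V = 2E/3 = 62, F = 21 + 12 = 33.

12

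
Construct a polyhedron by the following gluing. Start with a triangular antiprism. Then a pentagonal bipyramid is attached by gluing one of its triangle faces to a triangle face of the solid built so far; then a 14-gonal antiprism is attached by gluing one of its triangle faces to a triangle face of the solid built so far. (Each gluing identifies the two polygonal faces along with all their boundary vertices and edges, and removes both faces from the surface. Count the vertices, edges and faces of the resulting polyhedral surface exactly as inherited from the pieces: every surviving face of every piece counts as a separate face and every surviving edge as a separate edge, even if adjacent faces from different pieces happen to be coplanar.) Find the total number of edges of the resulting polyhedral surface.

77

A triangular antiprism: V=6, E=12, F=8.
Attach a pentagonal bipyramid (V=7, E=15, F=10) along a 3-gon: merge 3 vertices and 3 edges, delete both glued faces → V=10, E=24, F=16.
Attach a 14-gonal antiprism (V=28, E=56, F=30) along a 3-gon: merge 3 vertices and 3 edges, delete both glued faces → V=35, E=77, F=44.
Check: V − E + F = 35 − 77 + 44 = 2.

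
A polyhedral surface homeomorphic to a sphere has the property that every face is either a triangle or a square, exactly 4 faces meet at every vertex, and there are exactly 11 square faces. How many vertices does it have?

17

Let x be the number of triangles; then F = 11 + x.
Edge–face incidences: 2E = 4·11 + 3·x = 44 + 3x.
Every vertex has degree 4, so 4V = 2E.
Euler: V − E + F = 2 ⇒ (2E)/4 − E + (11 + x) = 2.
Multiply by 8: 2·(2E) − 4·(2E) + 8·(11 + x) = 16, i.e. 88 + 8x − 2·(44 + 3x) = 16.
Collecting terms: 2x = 16, so x = 8.
Then 2E = 44 + 3·8 = 68, so E = 34, V = 2E/4 = 17, F = 11 + 8 = 19.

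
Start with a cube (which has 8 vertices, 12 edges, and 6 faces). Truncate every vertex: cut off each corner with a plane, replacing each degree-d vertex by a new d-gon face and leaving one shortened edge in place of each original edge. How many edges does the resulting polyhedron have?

Truncation replaces each original edge-end by a new vertex, so V′ = 2E = 24.
Each original edge survives, and each old vertex of degree d contributes d new edges; summing degrees gives Σd = 2E, so E′ = E + 2E = 3E = 36.
Each original face survives and each original vertex becomes one new face: F′ = F + V = 14.

36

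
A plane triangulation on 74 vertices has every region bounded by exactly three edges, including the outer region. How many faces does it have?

In a plane triangulation 3F = 2E and V − E + F = 2, so F = 2V − 4 = 2·74 − 4 = 144.

144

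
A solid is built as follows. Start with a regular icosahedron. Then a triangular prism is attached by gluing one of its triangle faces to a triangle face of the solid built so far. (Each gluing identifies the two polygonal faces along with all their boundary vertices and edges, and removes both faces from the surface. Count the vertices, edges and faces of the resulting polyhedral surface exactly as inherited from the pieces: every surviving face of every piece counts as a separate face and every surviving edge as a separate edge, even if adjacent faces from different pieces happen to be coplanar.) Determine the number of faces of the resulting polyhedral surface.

23

A regular icosahedron: V=12, E=30, F=20.
Attach a triangular prism (V=6, E=9, F=5) along a 3-gon: merge 3 vertices and 3 edges, delete both glued faces → V=15, E=36, F=23.
Check: V − E + F = 15 − 36 + 23 = 2.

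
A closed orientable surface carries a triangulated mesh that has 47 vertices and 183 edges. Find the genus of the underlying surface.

Every face is a triangle and each edge borders two faces, so 3F = 2·183, giving F = 122.
χ = V − E + F = 47 − 183 + 122 = -14.
For a closed orientable surface χ = 2 − 2g, so g = (2 − (-14))/2 = 8.

8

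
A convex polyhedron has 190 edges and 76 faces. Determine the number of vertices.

116

Here V − E + F = 2.
V = 2 + E − F = 2 + 190 − 76 = 116.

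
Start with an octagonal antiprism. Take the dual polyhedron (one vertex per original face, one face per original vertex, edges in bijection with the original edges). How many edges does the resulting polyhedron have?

The base solid has V = 16, E = 32, F = 18.
The dual swaps V and F and preserves E: V′ = F = 18, E′ = E = 32, F′ = V = 16.

32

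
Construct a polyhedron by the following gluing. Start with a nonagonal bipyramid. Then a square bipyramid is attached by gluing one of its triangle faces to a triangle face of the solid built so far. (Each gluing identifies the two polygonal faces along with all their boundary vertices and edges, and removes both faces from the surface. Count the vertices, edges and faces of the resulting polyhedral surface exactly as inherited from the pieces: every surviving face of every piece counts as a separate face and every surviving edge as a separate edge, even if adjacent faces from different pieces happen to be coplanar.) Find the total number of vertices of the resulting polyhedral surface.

A nonagonal bipyramid: V=11, E=27, F=18.
Attach a square bipyramid (V=6, E=12, F=8) along a 3-gon: merge 3 vertices and 3 edges, delete both glued faces → V=14, E=36, F=24.
Check: V − E + F = 14 − 36 + 24 = 2.

14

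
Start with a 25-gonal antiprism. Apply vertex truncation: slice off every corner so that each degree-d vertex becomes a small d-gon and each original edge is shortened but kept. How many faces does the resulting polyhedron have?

The base solid has V = 50, E = 100, F = 52.
Truncation replaces each original edge-end by a new vertex, so V′ = 2E = 200.
Each original edge survives, and each old vertex of degree d contributes d new edges; summing degrees gives Σd = 2E, so E′ = E + 2E = 3E = 300.
Each original face survives and each original vertex becomes one new face: F′ = F + V = 102.

102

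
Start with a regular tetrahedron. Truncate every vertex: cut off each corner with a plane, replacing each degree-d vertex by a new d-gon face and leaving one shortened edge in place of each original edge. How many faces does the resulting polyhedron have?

8

The base solid has V = 4, E = 6, F = 4.
Truncation replaces each original edge-end by a new vertex, so V′ = 2E = 12.
Each original edge survives, and each old vertex of degree d contributes d new edges; summing degrees gives Σd = 2E, so E′ = E + 2E = 3E = 18.
Each original face survives and each original vertex becomes one new face: F′ = F + V = 8.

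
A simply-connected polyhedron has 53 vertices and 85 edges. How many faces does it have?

34

Here V − E + F = 2.
F = 2 − V + E = 2 − 53 + 85 = 34.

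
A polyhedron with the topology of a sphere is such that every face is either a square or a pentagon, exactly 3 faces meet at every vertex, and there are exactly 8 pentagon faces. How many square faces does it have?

Let x be the number of squares; then F = 8 + x.
Edge–face incidences: 2E = 5·8 + 4·x = 40 + 4x.
Every vertex has degree 3, so 3V = 2E.
Euler: V − E + F = 2 ⇒ (2E)/3 − E + (8 + x) = 2.
Multiply by 6: 2·(2E) − 3·(2E) + 6·(8 + x) = 12, i.e. 48 + 6x − (40 + 4x) = 12.
Collecting terms: 2x + 8 = 12, so 2x = 4, so x = 2.
Then 2E = 40 + 4·2 = 48, so E = 24, V = 2E/3 = 16, F = 8 + 2 = 10.

2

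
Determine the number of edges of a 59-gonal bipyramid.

177

A bipyramid over an n-gon has 2n triangular faces and n + 2 vertices: V = 59 + 2 = 61, E = 3·59 = 177, F = 2·59 = 118.
Check: V − E + F = 61 − 177 + 118 = 2.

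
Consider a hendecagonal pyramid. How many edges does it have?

A pyramid on an n-gon base has one n-gon and n triangles: V = 11 + 1 = 12, E = 2·11 = 22, F = 11 + 1 = 12.

22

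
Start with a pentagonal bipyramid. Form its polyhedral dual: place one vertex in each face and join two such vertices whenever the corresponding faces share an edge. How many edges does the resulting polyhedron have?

15

The base solid has V = 7, E = 15, F = 10.
The dual swaps V and F and preserves E: V′ = F = 10, E′ = E = 15, F′ = V = 7.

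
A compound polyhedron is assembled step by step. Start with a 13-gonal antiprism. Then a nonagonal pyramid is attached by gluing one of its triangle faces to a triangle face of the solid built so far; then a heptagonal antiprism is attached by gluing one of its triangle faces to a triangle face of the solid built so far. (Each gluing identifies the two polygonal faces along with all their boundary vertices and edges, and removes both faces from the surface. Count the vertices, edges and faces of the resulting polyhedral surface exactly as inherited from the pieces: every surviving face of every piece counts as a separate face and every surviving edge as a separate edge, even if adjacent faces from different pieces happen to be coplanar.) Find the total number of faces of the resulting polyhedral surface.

A 13-gonal antiprism: V=26, E=52, F=28.
Attach a nonagonal pyramid (V=10, E=18, F=10) along a 3-gon: merge 3 vertices and 3 edges, delete both glued faces → V=33, E=67, F=36.
Attach a heptagonal antiprism (V=14, E=28, F=16) along a 3-gon: merge 3 vertices and 3 edges, delete both glued faces → V=44, E=92, F=50.
Check: V − E + F = 44 − 92 + 50 = 2.

50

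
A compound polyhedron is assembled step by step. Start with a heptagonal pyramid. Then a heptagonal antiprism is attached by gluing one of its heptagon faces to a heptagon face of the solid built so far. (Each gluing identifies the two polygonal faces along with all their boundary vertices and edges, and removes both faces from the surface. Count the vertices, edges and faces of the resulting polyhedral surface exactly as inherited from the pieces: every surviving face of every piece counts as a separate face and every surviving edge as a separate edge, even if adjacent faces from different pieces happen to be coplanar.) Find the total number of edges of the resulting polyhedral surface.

35

A heptagonal pyramid: V=8, E=14, F=8.
Attach a heptagonal antiprism (V=14, E=28, F=16) along a 7-gon: merge 7 vertices and 7 edges, delete both glued faces → V=15, E=35, F=22.
Check: V − E + F = 15 − 35 + 22 = 2.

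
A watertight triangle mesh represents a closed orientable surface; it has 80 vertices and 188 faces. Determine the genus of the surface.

Every face is a triangle, so 2E = 3·188 = 564, giving E = 282.
χ = V − E + F = 80 − 282 + 188 = -14.
For a closed orientable surface χ = 2 − 2g, so g = (2 − (-14))/2 = 8.

8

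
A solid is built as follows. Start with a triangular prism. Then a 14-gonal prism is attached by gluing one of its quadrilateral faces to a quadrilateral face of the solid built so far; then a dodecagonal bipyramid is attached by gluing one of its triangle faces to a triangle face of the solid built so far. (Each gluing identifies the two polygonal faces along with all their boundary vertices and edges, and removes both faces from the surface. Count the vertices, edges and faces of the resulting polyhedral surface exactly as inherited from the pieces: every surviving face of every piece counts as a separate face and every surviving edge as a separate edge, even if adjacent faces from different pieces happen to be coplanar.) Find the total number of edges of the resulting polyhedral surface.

80

A triangular prism: V=6, E=9, F=5.
Attach a 14-gonal prism (V=28, E=42, F=16) along a 4-gon: merge 4 vertices and 4 edges, delete both glued faces → V=30, E=47, F=19.
Attach a dodecagonal bipyramid (V=14, E=36, F=24) along a 3-gon: merge 3 vertices and 3 edges, delete both glued faces → V=41, E=80, F=41.
Check: V − E + F = 41 − 80 + 41 = 2.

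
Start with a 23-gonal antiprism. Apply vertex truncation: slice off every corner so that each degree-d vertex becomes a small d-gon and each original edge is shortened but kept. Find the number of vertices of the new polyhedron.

The base solid has V = 46, E = 92, F = 48.
Truncation replaces each original edge-end by a new vertex, so V′ = 2E = 184.
Each original edge survives, and each old vertex of degree d contributes d new edges; summing degrees gives Σd = 2E, so E′ = E + 2E = 3E = 276.
Each original face survives and each original vertex becomes one new face: F′ = F + V = 94.

184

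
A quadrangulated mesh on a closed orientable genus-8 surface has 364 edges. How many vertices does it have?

168

χ = 2 − 2·8 = -14, and every face is a square so 4F = 2E.
F = 2E/4 = 182. Then V = -14 + E − F = -14 + 364 − 182 = 168.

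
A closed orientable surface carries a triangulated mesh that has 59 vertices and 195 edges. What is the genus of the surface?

Every face is a triangle and each edge borders two faces, so 3F = 2·195, giving F = 130.
χ = V − E + F = 59 − 195 + 130 = -6.
For a closed orientable surface χ = 2 − 2g, so g = (2 − (-6))/2 = 4.

4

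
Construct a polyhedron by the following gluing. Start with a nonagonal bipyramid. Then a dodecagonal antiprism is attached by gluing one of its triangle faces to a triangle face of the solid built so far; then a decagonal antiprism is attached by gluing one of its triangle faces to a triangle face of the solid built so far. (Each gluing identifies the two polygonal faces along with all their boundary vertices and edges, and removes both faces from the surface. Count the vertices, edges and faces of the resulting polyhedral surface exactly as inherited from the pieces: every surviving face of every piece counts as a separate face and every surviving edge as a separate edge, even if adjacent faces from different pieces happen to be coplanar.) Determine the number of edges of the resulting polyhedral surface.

109

A nonagonal bipyramid: V=11, E=27, F=18.
Attach a dodecagonal antiprism (V=24, E=48, F=26) along a 3-gon: merge 3 vertices and 3 edges, delete both glued faces → V=32, E=72, F=42.
Attach a decagonal antiprism (V=20, E=40, F=22) along a 3-gon: merge 3 vertices and 3 edges, delete both glued faces → V=49, E=109, F=62.
Check: V − E + F = 49 − 109 + 62 = 2.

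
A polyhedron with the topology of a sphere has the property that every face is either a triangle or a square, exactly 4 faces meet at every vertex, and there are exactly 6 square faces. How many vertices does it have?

Let x be the number of triangles; then F = 6 + x.
Edge–face incidences: 2E = 4·6 + 3·x = 24 + 3x.
Every vertex has degree 4, so 4V = 2E.
Euler: V − E + F = 2 ⇒ (2E)/4 − E + (6 + x) = 2.
Multiply by 8: 2·(2E) − 4·(2E) + 8·(6 + x) = 16, i.e. 48 + 8x − 2·(24 + 3x) = 16.
Collecting terms: 2x = 16, so x = 8.
Then 2E = 24 + 3·8 = 48, so E = 24, V = 2E/4 = 12, F = 6 + 8 = 14.

12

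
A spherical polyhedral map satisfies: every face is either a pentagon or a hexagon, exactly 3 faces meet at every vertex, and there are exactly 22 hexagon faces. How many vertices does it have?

Let x be the number of pentagons; then F = 22 + x.
Edge–face incidences: 2E = 6·22 + 5·x = 132 + 5x.
Every vertex has degree 3, so 3V = 2E.
Euler: V − E + F = 2 ⇒ (2E)/3 − E + (22 + x) = 2.
Multiply by 6: 2·(2E) − 3·(2E) + 6·(22 + x) = 12, i.e. 132 + 6x − (132 + 5x) = 12.
Collecting terms: x = 12.
Then 2E = 132 + 5·12 = 192, so E = 96, V = 2E/3 = 64, F = 22 + 12 = 34.

64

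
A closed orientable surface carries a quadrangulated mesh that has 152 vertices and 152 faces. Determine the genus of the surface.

1

Every face is a square, so 2E = 4·152 = 608, giving E = 304.
χ = V − E + F = 152 − 304 + 152 = 0.
For a closed orientable surface χ = 2 − 2g, so g = (2 − (0))/2 = 1.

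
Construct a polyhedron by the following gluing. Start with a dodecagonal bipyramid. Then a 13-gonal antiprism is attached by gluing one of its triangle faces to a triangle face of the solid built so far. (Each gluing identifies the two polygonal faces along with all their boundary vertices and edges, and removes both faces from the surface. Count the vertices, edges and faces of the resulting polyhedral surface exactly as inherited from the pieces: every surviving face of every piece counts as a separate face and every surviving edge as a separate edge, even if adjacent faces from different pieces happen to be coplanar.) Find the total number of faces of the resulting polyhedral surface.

50

A dodecagonal bipyramid: V=14, E=36, F=24.
Attach a 13-gonal antiprism (V=26, E=52, F=28) along a 3-gon: merge 3 vertices and 3 edges, delete both glued faces → V=37, E=85, F=50.
Check: V − E + F = 37 − 85 + 50 = 2.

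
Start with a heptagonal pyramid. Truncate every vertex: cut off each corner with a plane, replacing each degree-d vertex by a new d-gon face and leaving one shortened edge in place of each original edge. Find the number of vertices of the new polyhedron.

The base solid has V = 8, E = 14, F = 8.
Truncation replaces each original edge-end by a new vertex, so V′ = 2E = 28.
Each original edge survives, and each old vertex of degree d contributes d new edges; summing degrees gives Σd = 2E, so E′ = E + 2E = 3E = 42.
Each original face survives and each original vertex becomes one new face: F′ = F + V = 16.

28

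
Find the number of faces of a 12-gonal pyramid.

A pyramid on an n-gon base has one n-gon and n triangles: V = 12 + 1 = 13, E = 2·12 = 24, F = 12 + 1 = 13.

13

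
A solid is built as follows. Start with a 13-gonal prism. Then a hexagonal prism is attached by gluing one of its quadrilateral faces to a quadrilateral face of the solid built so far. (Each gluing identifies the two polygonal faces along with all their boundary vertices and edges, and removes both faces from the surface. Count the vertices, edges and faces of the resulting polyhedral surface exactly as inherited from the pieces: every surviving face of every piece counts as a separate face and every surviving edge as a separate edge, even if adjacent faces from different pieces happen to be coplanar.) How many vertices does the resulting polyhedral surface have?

A 13-gonal prism: V=26, E=39, F=15.
Attach a hexagonal prism (V=12, E=18, F=8) along a 4-gon: merge 4 vertices and 4 edges, delete both glued faces → V=34, E=53, F=21.
Check: V − E + F = 34 − 53 + 21 = 2.

34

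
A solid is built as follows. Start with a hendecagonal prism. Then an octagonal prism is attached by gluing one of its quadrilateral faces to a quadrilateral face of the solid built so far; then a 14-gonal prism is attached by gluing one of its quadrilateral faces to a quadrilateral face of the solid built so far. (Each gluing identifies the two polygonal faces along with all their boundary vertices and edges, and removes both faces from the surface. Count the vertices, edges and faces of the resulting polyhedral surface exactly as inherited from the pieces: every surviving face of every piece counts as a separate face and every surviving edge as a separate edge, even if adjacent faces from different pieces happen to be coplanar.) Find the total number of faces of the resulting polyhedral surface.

35

A hendecagonal prism: V=22, E=33, F=13.
Attach an octagonal prism (V=16, E=24, F=10) along a 4-gon: merge 4 vertices and 4 edges, delete both glued faces → V=34, E=53, F=21.
Attach a 14-gonal prism (V=28, E=42, F=16) along a 4-gon: merge 4 vertices and 4 edges, delete both glued faces → V=58, E=91, F=35.
Check: V − E + F = 58 − 91 + 35 = 2.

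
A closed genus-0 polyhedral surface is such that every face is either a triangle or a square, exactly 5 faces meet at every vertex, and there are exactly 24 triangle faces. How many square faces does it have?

2

Let x be the number of squares; then F = 24 + x.
Edge–face incidences: 2E = 3·24 + 4·x = 72 + 4x.
Every vertex has degree 5, so 5V = 2E.
Euler: V − E + F = 2 ⇒ (2E)/5 − E + (24 + x) = 2.
Multiply by 10: 2·(2E) − 5·(2E) + 10·(24 + x) = 20, i.e. 240 + 10x − 3·(72 + 4x) = 20.
Collecting terms: −2x + 24 = 20, so −2x = −4, so x = 2.
Then 2E = 72 + 4·2 = 80, so E = 40, V = 2E/5 = 16, F = 24 + 2 = 26.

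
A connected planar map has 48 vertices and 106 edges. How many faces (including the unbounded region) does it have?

Euler's formula for a connected plane graph: V − E + F = 2, so F = 2 − 48 + 106 = 60.

60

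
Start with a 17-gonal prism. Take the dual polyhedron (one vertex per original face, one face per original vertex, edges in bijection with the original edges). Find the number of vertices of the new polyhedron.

19

The base solid has V = 34, E = 51, F = 19.
The dual swaps V and F and preserves E: V′ = F = 19, E′ = E = 51, F′ = V = 34.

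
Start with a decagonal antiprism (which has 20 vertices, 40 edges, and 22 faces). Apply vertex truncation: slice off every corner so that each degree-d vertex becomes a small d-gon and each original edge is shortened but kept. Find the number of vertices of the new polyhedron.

Truncation replaces each original edge-end by a new vertex, so V′ = 2E = 80.
Each original edge survives, and each old vertex of degree d contributes d new edges; summing degrees gives Σd = 2E, so E′ = E + 2E = 3E = 120.
Each original face survives and each original vertex becomes one new face: F′ = F + V = 42.

80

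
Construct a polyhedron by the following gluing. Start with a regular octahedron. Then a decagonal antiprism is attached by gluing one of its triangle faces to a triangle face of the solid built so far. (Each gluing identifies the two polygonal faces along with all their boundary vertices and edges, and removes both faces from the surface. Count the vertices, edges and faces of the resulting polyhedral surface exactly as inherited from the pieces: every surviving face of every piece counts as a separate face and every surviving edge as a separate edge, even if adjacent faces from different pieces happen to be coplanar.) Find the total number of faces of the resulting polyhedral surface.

28

A regular octahedron: V=6, E=12, F=8.
Attach a decagonal antiprism (V=20, E=40, F=22) along a 3-gon: merge 3 vertices and 3 edges, delete both glued faces → V=23, E=49, F=28.
Check: V − E + F = 23 − 49 + 28 = 2.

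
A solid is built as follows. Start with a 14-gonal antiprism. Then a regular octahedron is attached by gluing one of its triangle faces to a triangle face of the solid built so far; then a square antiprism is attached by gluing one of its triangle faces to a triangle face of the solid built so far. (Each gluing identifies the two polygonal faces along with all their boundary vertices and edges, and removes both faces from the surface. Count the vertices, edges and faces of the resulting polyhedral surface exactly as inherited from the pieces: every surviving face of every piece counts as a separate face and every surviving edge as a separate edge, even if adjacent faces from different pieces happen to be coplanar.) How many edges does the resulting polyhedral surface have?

78

A 14-gonal antiprism: V=28, E=56, F=30.
Attach a regular octahedron (V=6, E=12, F=8) along a 3-gon: merge 3 vertices and 3 edges, delete both glued faces → V=31, E=65, F=36.
Attach a square antiprism (V=8, E=16, F=10) along a 3-gon: merge 3 vertices and 3 edges, delete both glued faces → V=36, E=78, F=44.
Check: V − E + F = 36 − 78 + 44 = 2.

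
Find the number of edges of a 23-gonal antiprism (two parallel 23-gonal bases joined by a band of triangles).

An antiprism on an n-gon has two n-gon caps and 2n triangles: V = 2·23 = 46, E = 4·23 = 92, F = 2·23 + 2 = 48.
Check: V − E + F = 46 − 92 + 48 = 2.

92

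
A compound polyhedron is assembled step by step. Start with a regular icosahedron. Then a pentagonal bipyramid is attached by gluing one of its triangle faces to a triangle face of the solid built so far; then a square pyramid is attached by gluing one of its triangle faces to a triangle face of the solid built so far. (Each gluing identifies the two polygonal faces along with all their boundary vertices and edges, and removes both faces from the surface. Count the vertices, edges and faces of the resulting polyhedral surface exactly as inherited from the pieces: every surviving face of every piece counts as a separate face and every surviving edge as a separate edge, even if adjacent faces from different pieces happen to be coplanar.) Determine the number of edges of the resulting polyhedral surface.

47

A regular icosahedron: V=12, E=30, F=20.
Attach a pentagonal bipyramid (V=7, E=15, F=10) along a 3-gon: merge 3 vertices and 3 edges, delete both glued faces → V=16, E=42, F=28.
Attach a square pyramid (V=5, E=8, F=5) along a 3-gon: merge 3 vertices and 3 edges, delete both glued faces → V=18, E=47, F=31.
Check: V − E + F = 18 − 47 + 31 = 2.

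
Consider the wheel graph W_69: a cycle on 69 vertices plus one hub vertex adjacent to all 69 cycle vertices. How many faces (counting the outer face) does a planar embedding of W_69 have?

70

W_69 has V = 69 + 1 = 70 vertices and E = 2·69 = 138 edges.
By Euler's formula F = 2 − V + E = 2 − 70 + 138 = 70.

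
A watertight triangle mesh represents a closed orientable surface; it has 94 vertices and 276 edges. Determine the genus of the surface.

Every face is a triangle and each edge borders two faces, so 3F = 2·276, giving F = 184.
χ = V − E + F = 94 − 276 + 184 = 2.
For a closed orientable surface χ = 2 − 2g, so g = (2 − (2))/2 = 0.

0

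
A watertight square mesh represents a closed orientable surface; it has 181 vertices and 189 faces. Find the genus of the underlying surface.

Every face is a square, so 2E = 4·189 = 756, giving E = 378.
χ = V − E + F = 181 − 378 + 189 = -8.
For a closed orientable surface χ = 2 − 2g, so g = (2 − (-8))/2 = 5.

5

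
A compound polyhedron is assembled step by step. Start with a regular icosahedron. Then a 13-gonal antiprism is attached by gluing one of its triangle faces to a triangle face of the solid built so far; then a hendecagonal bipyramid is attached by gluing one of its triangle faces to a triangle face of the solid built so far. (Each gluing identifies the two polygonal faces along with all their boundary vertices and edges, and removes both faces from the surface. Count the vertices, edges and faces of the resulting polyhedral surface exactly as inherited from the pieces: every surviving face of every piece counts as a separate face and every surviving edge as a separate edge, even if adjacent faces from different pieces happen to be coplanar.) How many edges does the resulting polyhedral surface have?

A regular icosahedron: V=12, E=30, F=20.
Attach a 13-gonal antiprism (V=26, E=52, F=28) along a 3-gon: merge 3 vertices and 3 edges, delete both glued faces → V=35, E=79, F=46.
Attach a hendecagonal bipyramid (V=13, E=33, F=22) along a 3-gon: merge 3 vertices and 3 edges, delete both glued faces → V=45, E=109, F=66.
Check: V − E + F = 45 − 109 + 66 = 2.

109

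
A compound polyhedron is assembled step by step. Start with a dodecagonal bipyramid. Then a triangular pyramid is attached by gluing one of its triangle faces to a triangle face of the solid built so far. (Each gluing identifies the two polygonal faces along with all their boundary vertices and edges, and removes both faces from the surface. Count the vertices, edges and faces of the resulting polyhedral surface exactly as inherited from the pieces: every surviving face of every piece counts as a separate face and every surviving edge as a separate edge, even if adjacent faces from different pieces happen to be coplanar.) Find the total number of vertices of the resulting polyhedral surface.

A dodecagonal bipyramid: V=14, E=36, F=24.
Attach a triangular pyramid (V=4, E=6, F=4) along a 3-gon: merge 3 vertices and 3 edges, delete both glued faces → V=15, E=39, F=26.
Check: V − E + F = 15 − 39 + 26 = 2.

15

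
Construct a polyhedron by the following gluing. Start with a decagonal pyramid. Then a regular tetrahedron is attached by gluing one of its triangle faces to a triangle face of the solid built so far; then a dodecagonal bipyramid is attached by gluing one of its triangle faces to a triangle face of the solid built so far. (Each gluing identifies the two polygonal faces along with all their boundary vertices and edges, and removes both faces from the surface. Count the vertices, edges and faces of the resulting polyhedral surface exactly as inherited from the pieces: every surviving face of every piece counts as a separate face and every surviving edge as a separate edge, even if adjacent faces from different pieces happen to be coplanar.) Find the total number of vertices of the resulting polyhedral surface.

A decagonal pyramid: V=11, E=20, F=11.
Attach a regular tetrahedron (V=4, E=6, F=4) along a 3-gon: merge 3 vertices and 3 edges, delete both glued faces → V=12, E=23, F=13.
Attach a dodecagonal bipyramid (V=14, E=36, F=24) along a 3-gon: merge 3 vertices and 3 edges, delete both glued faces → V=23, E=56, F=35.
Check: V − E + F = 23 − 56 + 35 = 2.

23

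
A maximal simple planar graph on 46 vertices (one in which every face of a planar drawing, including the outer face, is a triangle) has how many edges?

132

In a plane triangulation 3F = 2E and V − E + F = 2, so E = 3V − 6 = 3·46 − 6 = 132.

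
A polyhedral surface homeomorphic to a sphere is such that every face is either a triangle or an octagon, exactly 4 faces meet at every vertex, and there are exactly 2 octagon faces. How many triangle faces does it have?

Let x be the number of triangles; then F = 2 + x.
Edge–face incidences: 2E = 8·2 + 3·x = 16 + 3x.
Every vertex has degree 4, so 4V = 2E.
Euler: V − E + F = 2 ⇒ (2E)/4 − E + (2 + x) = 2.
Multiply by 8: 2·(2E) − 4·(2E) + 8·(2 + x) = 16, i.e. 16 + 8x − 2·(16 + 3x) = 16.
Collecting terms: 2x − 16 = 16, so 2x = 32, so x = 16.
Then 2E = 16 + 3·16 = 64, so E = 32, V = 2E/4 = 16, F = 2 + 16 = 18.

16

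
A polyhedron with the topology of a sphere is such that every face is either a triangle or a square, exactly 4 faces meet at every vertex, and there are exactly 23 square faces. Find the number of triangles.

8

Let x be the number of triangles; then F = 23 + x.
Edge–face incidences: 2E = 4·23 + 3·x = 92 + 3x.
Every vertex has degree 4, so 4V = 2E.
Euler: V − E + F = 2 ⇒ (2E)/4 − E + (23 + x) = 2.
Multiply by 8: 2·(2E) − 4·(2E) + 8·(23 + x) = 16, i.e. 184 + 8x − 2·(92 + 3x) = 16.
Collecting terms: 2x = 16, so x = 8.
Then 2E = 92 + 3·8 = 116, so E = 58, V = 2E/4 = 29, F = 23 + 8 = 31.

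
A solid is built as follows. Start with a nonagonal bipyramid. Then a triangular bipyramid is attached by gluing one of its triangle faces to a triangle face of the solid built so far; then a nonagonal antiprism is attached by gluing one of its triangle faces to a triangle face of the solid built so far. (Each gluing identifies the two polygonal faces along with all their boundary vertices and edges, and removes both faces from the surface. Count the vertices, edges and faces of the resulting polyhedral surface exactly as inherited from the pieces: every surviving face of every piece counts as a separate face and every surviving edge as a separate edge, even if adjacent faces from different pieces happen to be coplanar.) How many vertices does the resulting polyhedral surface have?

28

A nonagonal bipyramid: V=11, E=27, F=18.
Attach a triangular bipyramid (V=5, E=9, F=6) along a 3-gon: merge 3 vertices and 3 edges, delete both glued faces → V=13, E=33, F=22.
Attach a nonagonal antiprism (V=18, E=36, F=20) along a 3-gon: merge 3 vertices and 3 edges, delete both glued faces → V=28, E=66, F=40.
Check: V − E + F = 28 − 66 + 40 = 2.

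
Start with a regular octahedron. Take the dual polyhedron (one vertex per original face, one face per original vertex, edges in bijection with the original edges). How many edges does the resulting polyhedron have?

The base solid has V = 6, E = 12, F = 8.
The dual swaps V and F and preserves E: V′ = F = 8, E′ = E = 12, F′ = V = 6.

12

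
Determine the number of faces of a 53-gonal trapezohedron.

106

The n-trapezohedron (dual of the n-antiprism) has V = 2·53 + 2 = 108, E = 4·53 = 212, F = 2·53 = 106.
Check: V − E + F = 108 − 212 + 106 = 2.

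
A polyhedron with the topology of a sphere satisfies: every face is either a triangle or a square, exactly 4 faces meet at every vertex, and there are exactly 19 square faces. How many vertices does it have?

25

Let x be the number of triangles; then F = 19 + x.
Edge–face incidences: 2E = 4·19 + 3·x = 76 + 3x.
Every vertex has degree 4, so 4V = 2E.
Euler: V − E + F = 2 ⇒ (2E)/4 − E + (19 + x) = 2.
Multiply by 8: 2·(2E) − 4·(2E) + 8·(19 + x) = 16, i.e. 152 + 8x − 2·(76 + 3x) = 16.
Collecting terms: 2x = 16, so x = 8.
Then 2E = 76 + 3·8 = 100, so E = 50, V = 2E/4 = 25, F = 19 + 8 = 27.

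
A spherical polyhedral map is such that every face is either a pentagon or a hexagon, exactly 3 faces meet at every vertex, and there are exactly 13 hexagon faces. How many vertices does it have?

Let x be the number of pentagons; then F = 13 + x.
Edge–face incidences: 2E = 6·13 + 5·x = 78 + 5x.
Every vertex has degree 3, so 3V = 2E.
Euler: V − E + F = 2 ⇒ (2E)/3 − E + (13 + x) = 2.
Multiply by 6: 2·(2E) − 3·(2E) + 6·(13 + x) = 12, i.e. 78 + 6x − (78 + 5x) = 12.
Collecting terms: x = 12.
Then 2E = 78 + 5·12 = 138, so E = 69, V = 2E/3 = 46, F = 13 + 12 = 25.

46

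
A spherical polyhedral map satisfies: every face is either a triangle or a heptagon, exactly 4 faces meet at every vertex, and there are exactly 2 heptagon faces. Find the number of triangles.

Let x be the number of triangles; then F = 2 + x.
Edge–face incidences: 2E = 7·2 + 3·x = 14 + 3x.
Every vertex has degree 4, so 4V = 2E.
Euler: V − E + F = 2 ⇒ (2E)/4 − E + (2 + x) = 2.
Multiply by 8: 2·(2E) − 4·(2E) + 8·(2 + x) = 16, i.e. 16 + 8x − 2·(14 + 3x) = 16.
Collecting terms: 2x − 12 = 16, so 2x = 28, so x = 14.
Then 2E = 14 + 3·14 = 56, so E = 28, V = 2E/4 = 14, F = 2 + 14 = 16.

14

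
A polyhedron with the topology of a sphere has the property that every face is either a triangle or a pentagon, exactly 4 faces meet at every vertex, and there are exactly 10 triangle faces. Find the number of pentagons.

Let x be the number of pentagons; then F = 10 + x.
Edge–face incidences: 2E = 3·10 + 5·x = 30 + 5x.
Every vertex has degree 4, so 4V = 2E.
Euler: V − E + F = 2 ⇒ (2E)/4 − E + (10 + x) = 2.
Multiply by 8: 2·(2E) − 4·(2E) + 8·(10 + x) = 16, i.e. 80 + 8x − 2·(30 + 5x) = 16.
Collecting terms: −2x + 20 = 16, so −2x = −4, so x = 2.
Then 2E = 30 + 5·2 = 40, so E = 20, V = 2E/4 = 10, F = 10 + 2 = 12.

2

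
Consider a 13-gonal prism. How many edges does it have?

39

A prism on an n-gon has two n-gon bases and n rectangular sides: V = 2·13 = 26, E = 3·13 = 39, F = 13 + 2 = 15.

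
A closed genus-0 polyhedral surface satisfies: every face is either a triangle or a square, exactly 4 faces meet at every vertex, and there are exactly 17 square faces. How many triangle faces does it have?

8

Let x be the number of triangles; then F = 17 + x.
Edge–face incidences: 2E = 4·17 + 3·x = 68 + 3x.
Every vertex has degree 4, so 4V = 2E.
Euler: V − E + F = 2 ⇒ (2E)/4 − E + (17 + x) = 2.
Multiply by 8: 2·(2E) − 4·(2E) + 8·(17 + x) = 16, i.e. 136 + 8x − 2·(68 + 3x) = 16.
Collecting terms: 2x = 16, so x = 8.
Then 2E = 68 + 3·8 = 92, so E = 46, V = 2E/4 = 23, F = 17 + 8 = 25.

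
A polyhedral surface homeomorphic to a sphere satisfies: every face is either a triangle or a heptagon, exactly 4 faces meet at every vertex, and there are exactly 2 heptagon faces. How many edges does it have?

28

Let x be the number of triangles; then F = 2 + x.
Edge–face incidences: 2E = 7·2 + 3·x = 14 + 3x.
Every vertex has degree 4, so 4V = 2E.
Euler: V − E + F = 2 ⇒ (2E)/4 − E + (2 + x) = 2.
Multiply by 8: 2·(2E) − 4·(2E) + 8·(2 + x) = 16, i.e. 16 + 8x − 2·(14 + 3x) = 16.
Collecting terms: 2x − 12 = 16, so 2x = 28, so x = 14.
Then 2E = 14 + 3·14 = 56, so E = 28, V = 2E/4 = 14, F = 2 + 14 = 16.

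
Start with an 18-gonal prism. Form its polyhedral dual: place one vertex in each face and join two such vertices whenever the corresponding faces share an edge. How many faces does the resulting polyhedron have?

36

The base solid has V = 36, E = 54, F = 20.
The dual swaps V and F and preserves E: V′ = F = 20, E′ = E = 54, F′ = V = 36.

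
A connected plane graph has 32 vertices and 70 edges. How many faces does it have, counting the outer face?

Euler's formula for a connected plane graph: V − E + F = 2, so F = 2 − 32 + 70 = 40.

40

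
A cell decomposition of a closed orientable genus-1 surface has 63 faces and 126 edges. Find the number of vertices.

For a closed orientable surface of genus 1, χ = 2 − 2·1 = 0.
V = 0 + E − F = 0 + 126 − 63 = 63.

63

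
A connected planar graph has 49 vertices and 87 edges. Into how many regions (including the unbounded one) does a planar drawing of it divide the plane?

Euler's formula for a connected plane graph: V − E + F = 2, so F = 2 − 49 + 87 = 40.

40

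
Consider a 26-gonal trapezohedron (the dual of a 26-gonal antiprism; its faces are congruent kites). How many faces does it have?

52

The n-trapezohedron (dual of the n-antiprism) has V = 2·26 + 2 = 54, E = 4·26 = 104, F = 2·26 = 52.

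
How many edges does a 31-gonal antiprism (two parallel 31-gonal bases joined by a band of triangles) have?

124

An antiprism on an n-gon has two n-gon caps and 2n triangles: V = 2·31 = 62, E = 4·31 = 124, F = 2·31 + 2 = 64.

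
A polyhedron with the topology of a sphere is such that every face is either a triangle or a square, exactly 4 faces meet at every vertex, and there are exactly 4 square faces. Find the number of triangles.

8

Let x be the number of triangles; then F = 4 + x.
Edge–face incidences: 2E = 4·4 + 3·x = 16 + 3x.
Every vertex has degree 4, so 4V = 2E.
Euler: V − E + F = 2 ⇒ (2E)/4 − E + (4 + x) = 2.
Multiply by 8: 2·(2E) − 4·(2E) + 8·(4 + x) = 16, i.e. 32 + 8x − 2·(16 + 3x) = 16.
Collecting terms: 2x = 16, so x = 8.
Then 2E = 16 + 3·8 = 40, so E = 20, V = 2E/4 = 10, F = 4 + 8 = 12.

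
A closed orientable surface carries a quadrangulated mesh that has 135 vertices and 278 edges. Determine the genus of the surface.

3

Every face is a square and each edge borders two faces, so 4F = 2·278, giving F = 139.
χ = V − E + F = 135 − 278 + 139 = -4.
For a closed orientable surface χ = 2 − 2g, so g = (2 − (-4))/2 = 3.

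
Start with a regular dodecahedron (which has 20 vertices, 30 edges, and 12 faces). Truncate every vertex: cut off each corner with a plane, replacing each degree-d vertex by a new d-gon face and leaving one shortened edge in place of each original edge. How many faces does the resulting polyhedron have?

32

Truncation replaces each original edge-end by a new vertex, so V′ = 2E = 60.
Each original edge survives, and each old vertex of degree d contributes d new edges; summing degrees gives Σd = 2E, so E′ = E + 2E = 3E = 90.
Each original face survives and each original vertex becomes one new face: F′ = F + V = 32.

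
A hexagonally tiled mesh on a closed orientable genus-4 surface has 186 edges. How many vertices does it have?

χ = 2 − 2·4 = -6, and every face is a hexagon so 6F = 2E.
F = 2E/6 = 62. Then V = -6 + E − F = -6 + 186 − 62 = 118.

118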